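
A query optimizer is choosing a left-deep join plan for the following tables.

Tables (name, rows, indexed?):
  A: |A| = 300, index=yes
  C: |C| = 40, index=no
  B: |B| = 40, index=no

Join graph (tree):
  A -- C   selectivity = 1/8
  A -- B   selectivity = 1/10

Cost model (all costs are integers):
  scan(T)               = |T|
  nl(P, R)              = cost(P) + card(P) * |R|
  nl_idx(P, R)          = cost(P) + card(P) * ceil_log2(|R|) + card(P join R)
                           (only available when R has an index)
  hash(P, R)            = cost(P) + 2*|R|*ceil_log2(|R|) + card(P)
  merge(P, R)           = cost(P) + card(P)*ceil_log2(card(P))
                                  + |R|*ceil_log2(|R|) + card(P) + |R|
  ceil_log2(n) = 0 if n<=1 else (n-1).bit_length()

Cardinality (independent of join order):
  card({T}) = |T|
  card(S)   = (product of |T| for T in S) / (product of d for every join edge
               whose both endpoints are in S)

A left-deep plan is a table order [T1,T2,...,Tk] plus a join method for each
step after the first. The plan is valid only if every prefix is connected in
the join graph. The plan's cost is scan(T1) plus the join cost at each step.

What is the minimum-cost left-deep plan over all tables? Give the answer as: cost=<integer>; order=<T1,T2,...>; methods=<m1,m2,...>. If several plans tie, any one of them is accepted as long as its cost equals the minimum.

cost=2760; order=A,B,C; methods=hash,hash

Selinger DP (subsets sized 1..n):
  {A}: scan cost=300, card=300
  {C}: scan cost=40, card=40
  {B}: scan cost=40, card=40
  {AC}: card=1500; try (C,hash)→1080, (A,nl_idx)→1900, (A,merge)→3320, (C,merge)→3580, (A,hash)→5480, (A,nl)→12040 …(+1); best=1080 via (C,hash)
  {AB}: card=1200; try (B,hash)→1080, (A,nl_idx)→1600, (A,merge)→3320, (B,merge)→3580, (A,hash)→5480, (A,nl)→12040 …(+1); best=1080 via (B,hash)
  {ABC}: card=6000; try (C,hash)→2760, (B,hash)→3060, (C,merge)→15760, (B,merge)→19360, (C,nl)→49080, (B,nl)→61080; best=2760 via (C,hash)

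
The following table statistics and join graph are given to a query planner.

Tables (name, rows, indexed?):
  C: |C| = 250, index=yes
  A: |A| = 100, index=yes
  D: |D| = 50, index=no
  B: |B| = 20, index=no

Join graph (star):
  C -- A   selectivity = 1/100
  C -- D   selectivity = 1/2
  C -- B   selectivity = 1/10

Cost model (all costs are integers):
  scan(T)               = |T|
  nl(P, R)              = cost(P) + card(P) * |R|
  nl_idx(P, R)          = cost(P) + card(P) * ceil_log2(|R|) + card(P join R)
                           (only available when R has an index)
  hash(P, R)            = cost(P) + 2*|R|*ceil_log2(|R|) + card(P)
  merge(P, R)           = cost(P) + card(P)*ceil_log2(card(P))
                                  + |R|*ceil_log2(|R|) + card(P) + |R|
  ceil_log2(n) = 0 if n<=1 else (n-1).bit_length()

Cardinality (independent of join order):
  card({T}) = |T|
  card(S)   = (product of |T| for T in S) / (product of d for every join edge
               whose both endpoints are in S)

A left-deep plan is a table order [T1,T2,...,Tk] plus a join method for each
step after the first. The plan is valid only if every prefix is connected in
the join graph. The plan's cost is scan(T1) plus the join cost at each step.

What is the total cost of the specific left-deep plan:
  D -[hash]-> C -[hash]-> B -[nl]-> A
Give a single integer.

1260550

step 1: scan D: cost=50, card=50
step 2: join C via hash
    card(P join C) = 50*250/(2) = 6250
    cost = 50 + 2*250*8 + 50 = 4100
step 3: join B via hash
    card(P join B) = 6250*20/(10) = 12500
    cost = 4100 + 2*20*5 + 6250 = 10550
step 4: join A via nl
    card(P join A) = 12500*100/(100) = 12500
    cost = 10550 + 12500*100 = 1260550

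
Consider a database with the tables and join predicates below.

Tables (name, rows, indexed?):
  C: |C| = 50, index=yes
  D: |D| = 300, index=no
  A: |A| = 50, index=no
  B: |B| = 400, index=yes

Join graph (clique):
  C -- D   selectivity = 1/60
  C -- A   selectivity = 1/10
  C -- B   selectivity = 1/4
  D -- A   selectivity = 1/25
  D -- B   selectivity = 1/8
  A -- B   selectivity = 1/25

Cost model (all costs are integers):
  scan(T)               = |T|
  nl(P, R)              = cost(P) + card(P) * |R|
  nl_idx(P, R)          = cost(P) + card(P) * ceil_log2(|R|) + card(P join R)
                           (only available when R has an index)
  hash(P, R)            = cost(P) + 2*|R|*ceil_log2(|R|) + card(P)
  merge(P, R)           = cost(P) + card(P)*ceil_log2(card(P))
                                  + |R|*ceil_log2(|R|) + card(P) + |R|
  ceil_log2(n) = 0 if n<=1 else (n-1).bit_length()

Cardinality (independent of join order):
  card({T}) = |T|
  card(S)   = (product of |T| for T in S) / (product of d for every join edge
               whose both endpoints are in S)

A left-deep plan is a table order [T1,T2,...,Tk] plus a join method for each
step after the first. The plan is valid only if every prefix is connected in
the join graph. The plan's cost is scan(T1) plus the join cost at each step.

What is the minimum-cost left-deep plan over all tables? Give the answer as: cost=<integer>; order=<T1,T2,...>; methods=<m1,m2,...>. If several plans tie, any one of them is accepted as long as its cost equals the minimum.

cost=2525; order=D,C,A,B; methods=hash,hash,nl_idx

Selinger DP (subsets sized 1..n):
  {C}: scan cost=50, card=50
  {D}: scan cost=300, card=300
  {A}: scan cost=50, card=50
  {B}: scan cost=400, card=400
  {CD}: card=250; try (C,hash)→1200, (C,nl_idx)→2350, (D,merge)→3400, (C,merge)→3650, (D,hash)→5500, (D,nl)→15050 …(+1); best=1200 via (C,hash)
  {AC}: card=250; try (C,nl_idx)→600, (C,hash)→700, (A,hash)→700, (C,merge)→750, (A,merge)→750, (C,nl)→2550 …(+1); best=600 via (C,nl_idx)
  {BC}: card=5000; try (C,hash)→1400, (B,merge)→4400, (C,merge)→4750, (B,nl_idx)→5500, (B,hash)→7300, (C,nl_idx)→7800 …(+2); best=1400 via (C,hash)
  {AD}: card=600; try (A,hash)→1200, (D,merge)→3400, (A,merge)→3650, (D,hash)→5500, (D,nl)→15050, (A,nl)→15300; best=1200 via (A,hash)
  {BD}: card=15000; try (D,hash)→6200, (B,merge)→7300, (D,merge)→7400, (B,hash)→7800, (B,nl_idx)→18000, (B,nl)→120300 …(+1); best=6200 via (D,hash)
  {AB}: card=800; try (B,nl_idx)→1300, (A,hash)→1400, (B,merge)→4400, (A,merge)→4750, (B,hash)→7300, (B,nl)→20050 …(+1); best=1300 via (B,nl_idx)
  {ACD}: card=50; try (A,hash)→2050, (C,hash)→2400, (A,merge)→3800, (C,nl_idx)→4850, (D,merge)→5850, (D,hash)→6250 …(+4); best=2050 via (A,hash)
  {BCD}: card=3125; try (B,nl_idx)→6575, (B,merge)→7450, (B,hash)→8650, (D,hash)→11800, (C,hash)→21800, (D,merge)→74400 …(+5); best=6575 via (B,nl_idx)
  {ABC}: card=1000; try (C,hash)→2700, (B,nl_idx)→3850, (B,merge)→6850, (A,hash)→7000, (C,nl_idx)→7100, (B,hash)→8050 …(+5); best=2700 via (C,hash)
  {ABD}: card=1200; try (D,hash)→7500, (B,nl_idx)→7800, (B,hash)→9000, (B,merge)→11800, (D,merge)→13100, (A,hash)→21800 …(+4); best=7500 via (D,hash)
  {ABCD}: card=25; try (B,nl_idx)→2525, (B,merge)→6400, (D,hash)→9100, (C,hash)→9300, (B,hash)→9300, (A,hash)→10300 …(+8); best=2525 via (B,nl_idx)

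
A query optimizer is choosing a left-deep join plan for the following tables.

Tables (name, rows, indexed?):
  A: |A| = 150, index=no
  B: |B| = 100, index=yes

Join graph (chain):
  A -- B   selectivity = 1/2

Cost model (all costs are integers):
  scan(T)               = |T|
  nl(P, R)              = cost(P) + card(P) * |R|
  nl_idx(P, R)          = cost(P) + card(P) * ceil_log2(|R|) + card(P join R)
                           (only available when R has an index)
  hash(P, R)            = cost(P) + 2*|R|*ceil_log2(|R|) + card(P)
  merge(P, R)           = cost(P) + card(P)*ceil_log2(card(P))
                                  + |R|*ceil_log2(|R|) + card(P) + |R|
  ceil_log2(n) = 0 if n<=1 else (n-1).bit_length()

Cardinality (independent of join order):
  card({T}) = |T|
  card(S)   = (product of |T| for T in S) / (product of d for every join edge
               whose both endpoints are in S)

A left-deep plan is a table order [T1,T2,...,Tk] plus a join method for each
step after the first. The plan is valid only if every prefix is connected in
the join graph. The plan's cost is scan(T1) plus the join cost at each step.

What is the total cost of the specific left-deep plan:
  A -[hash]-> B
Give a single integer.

1700

step 1: scan A: cost=150, card=150
step 2: join B via hash
    card(P join B) = 150*100/(2) = 7500
    cost = 150 + 2*100*7 + 150 = 1700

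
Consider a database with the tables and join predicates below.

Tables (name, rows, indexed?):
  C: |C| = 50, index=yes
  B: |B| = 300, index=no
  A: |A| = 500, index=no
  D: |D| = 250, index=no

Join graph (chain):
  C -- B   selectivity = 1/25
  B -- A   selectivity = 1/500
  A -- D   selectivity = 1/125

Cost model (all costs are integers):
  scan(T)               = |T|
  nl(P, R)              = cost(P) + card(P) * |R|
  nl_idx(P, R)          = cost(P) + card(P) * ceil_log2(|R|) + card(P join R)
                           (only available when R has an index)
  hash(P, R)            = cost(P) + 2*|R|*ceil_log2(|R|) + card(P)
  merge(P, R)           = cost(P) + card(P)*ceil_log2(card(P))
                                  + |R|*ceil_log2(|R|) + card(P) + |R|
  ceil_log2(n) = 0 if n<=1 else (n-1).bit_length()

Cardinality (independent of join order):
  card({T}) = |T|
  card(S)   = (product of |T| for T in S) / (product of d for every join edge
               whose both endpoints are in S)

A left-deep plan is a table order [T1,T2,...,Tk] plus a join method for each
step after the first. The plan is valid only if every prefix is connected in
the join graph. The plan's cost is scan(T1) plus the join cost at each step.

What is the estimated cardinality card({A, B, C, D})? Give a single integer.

1200

Tables in S: A(500), B(300), C(50), D(250)
Edges inside S: C-B(d=25), B-A(d=500), A-D(d=125)
numerator = 500 * 300 * 50 * 250 = 1875000000
denominator = 25 * 500 * 125 = 1562500
card(S) = 1875000000 / 1562500 = 1200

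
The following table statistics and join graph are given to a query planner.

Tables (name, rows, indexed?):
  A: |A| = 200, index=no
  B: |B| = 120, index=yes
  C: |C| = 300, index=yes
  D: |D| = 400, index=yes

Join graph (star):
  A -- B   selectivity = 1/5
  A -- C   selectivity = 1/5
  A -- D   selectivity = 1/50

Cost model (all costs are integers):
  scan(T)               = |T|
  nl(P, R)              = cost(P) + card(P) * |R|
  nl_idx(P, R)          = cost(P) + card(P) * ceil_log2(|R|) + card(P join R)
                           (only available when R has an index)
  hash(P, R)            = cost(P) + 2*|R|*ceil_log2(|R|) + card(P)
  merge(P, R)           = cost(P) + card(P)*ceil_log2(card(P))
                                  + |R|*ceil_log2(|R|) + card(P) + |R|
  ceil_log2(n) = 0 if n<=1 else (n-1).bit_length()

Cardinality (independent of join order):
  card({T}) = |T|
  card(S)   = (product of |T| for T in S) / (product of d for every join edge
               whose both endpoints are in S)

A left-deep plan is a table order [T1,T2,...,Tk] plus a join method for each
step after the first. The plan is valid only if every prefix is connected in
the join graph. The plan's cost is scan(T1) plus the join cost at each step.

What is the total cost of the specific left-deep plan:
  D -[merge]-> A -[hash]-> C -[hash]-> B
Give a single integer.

step 1: scan D: cost=400, card=400
step 2: join A via merge
    card(P join A) = 400*200/(50) = 1600
    cost = 400 + 400*9 + 200*8 + 400 + 200 = 6200
step 3: join C via hash
    card(P join C) = 1600*300/(5) = 96000
    cost = 6200 + 2*300*9 + 1600 = 13200
step 4: join B via hash
    card(P join B) = 96000*120/(5) = 2304000
    cost = 13200 + 2*120*7 + 96000 = 110880

110880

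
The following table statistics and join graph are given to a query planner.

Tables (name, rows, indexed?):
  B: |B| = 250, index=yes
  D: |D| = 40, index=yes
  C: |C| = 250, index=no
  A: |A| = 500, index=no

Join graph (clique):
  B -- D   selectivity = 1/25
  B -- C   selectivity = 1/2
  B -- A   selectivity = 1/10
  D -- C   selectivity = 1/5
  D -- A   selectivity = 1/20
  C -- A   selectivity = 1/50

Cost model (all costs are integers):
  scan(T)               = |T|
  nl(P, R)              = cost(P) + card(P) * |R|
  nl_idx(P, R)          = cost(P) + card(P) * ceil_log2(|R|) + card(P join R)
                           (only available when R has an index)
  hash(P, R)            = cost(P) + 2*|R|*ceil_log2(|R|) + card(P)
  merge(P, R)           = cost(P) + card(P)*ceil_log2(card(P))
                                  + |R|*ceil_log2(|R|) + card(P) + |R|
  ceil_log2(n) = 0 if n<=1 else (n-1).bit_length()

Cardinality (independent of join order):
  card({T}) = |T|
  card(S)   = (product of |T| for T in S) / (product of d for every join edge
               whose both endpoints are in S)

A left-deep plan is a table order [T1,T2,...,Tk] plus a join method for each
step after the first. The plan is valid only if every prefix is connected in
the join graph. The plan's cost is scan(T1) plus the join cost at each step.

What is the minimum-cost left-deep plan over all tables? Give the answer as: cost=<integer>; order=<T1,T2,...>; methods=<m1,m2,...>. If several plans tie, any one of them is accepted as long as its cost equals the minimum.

cost=11480; order=A,D,B,C; methods=hash,hash,hash

Selinger DP (subsets sized 1..n):
  {B}: scan cost=250, card=250
  {D}: scan cost=40, card=40
  {C}: scan cost=250, card=250
  {A}: scan cost=500, card=500
  {BD}: card=400; try (B,nl_idx)→760, (D,hash)→980, (D,nl_idx)→2150, (B,merge)→2570, (D,merge)→2780, (B,hash)→4080 …(+2); best=760 via (B,nl_idx)
  {BC}: card=31250; try (C,hash)→4500, (B,hash)→4500, (C,merge)→4750, (B,merge)→4750, (B,nl_idx)→33500, (C,nl)→62750 …(+1); best=4500 via (C,hash)
  {AB}: card=12500; try (B,hash)→5000, (A,merge)→7500, (B,merge)→7750, (A,hash)→9500, (B,nl_idx)→17000, (A,nl)→125250 …(+1); best=5000 via (B,hash)
  {CD}: card=2000; try (D,hash)→980, (C,merge)→2570, (D,merge)→2780, (D,nl_idx)→3750, (C,hash)→4080, (C,nl)→10040 …(+1); best=980 via (D,hash)
  {AD}: card=1000; try (D,hash)→1480, (D,nl_idx)→4500, (A,merge)→5320, (D,merge)→5780, (A,hash)→9080, (A,nl)→20040 …(+1); best=1480 via (D,hash)
  {AC}: card=2500; try (C,hash)→5000, (A,merge)→7500, (C,merge)→7750, (A,hash)→9500, (A,nl)→125250, (C,nl)→125500; best=5000 via (C,hash)
  {BCD}: card=10000; try (C,hash)→5160, (B,hash)→6980, (C,merge)→7010, (B,nl_idx)→26980, (B,merge)→27230, (D,hash)→36230 …(+5); best=5160 via (C,hash)
  {ABD}: card=1000; try (B,hash)→6480, (A,merge)→9760, (A,hash)→10160, (B,nl_idx)→10480, (B,merge)→14730, (D,hash)→17980 …(+5); best=6480 via (B,hash)
  {ABC}: card=31250; try (B,hash)→11500, (C,hash)→21500, (B,merge)→39750, (A,hash)→44750, (B,nl_idx)→56250, (C,merge)→194750 …(+4); best=11500 via (B,hash)
  {ACD}: card=1000; try (C,hash)→6480, (D,hash)→7980, (A,hash)→11980, (C,merge)→14730, (D,nl_idx)→21000, (A,merge)→29980 …(+4); best=6480 via (C,hash)
  {ABCD}: card=500; try (C,hash)→11480, (B,hash)→11480, (B,nl_idx)→14980, (C,merge)→19730, (B,merge)→19730, (A,hash)→24160 …(+8); best=11480 via (C,hash)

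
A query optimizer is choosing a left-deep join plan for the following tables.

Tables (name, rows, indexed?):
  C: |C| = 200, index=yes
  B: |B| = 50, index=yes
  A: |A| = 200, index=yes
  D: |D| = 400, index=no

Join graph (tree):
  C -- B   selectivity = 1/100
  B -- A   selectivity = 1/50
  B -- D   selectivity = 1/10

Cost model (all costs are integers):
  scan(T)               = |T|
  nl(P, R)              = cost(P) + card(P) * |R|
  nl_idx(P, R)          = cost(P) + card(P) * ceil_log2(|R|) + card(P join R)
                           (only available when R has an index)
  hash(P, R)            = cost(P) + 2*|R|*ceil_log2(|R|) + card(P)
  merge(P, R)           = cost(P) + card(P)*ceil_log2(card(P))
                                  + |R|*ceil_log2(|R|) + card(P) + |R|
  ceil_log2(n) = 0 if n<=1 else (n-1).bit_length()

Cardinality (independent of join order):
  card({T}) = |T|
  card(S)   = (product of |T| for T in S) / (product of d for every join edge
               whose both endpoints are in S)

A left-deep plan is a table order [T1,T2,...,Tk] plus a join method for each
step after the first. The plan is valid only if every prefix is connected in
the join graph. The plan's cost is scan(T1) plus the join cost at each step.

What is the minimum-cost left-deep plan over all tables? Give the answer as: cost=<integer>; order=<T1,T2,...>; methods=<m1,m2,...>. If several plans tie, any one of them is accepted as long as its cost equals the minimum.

cost=9350; order=B,C,A,D; methods=nl_idx,nl_idx,hash

Selinger DP (subsets sized 1..n):
  {C}: scan cost=200, card=200
  {B}: scan cost=50, card=50
  {A}: scan cost=200, card=200
  {D}: scan cost=400, card=400
  {BC}: card=100; try (C,nl_idx)→550, (B,hash)→1000, (B,nl_idx)→1500, (C,merge)→2200, (B,merge)→2350, (C,hash)→3300 …(+2); best=550 via (C,nl_idx)
  {AB}: card=200; try (A,nl_idx)→650, (B,hash)→1000, (B,nl_idx)→1600, (A,merge)→2200, (B,merge)→2350, (A,hash)→3300 …(+2); best=650 via (A,nl_idx)
  {BD}: card=2000; try (B,hash)→1400, (D,merge)→4400, (B,merge)→4750, (B,nl_idx)→4800, (D,hash)→7300, (D,nl)→20050 …(+1); best=1400 via (B,hash)
  {ABC}: card=400; try (A,nl_idx)→1750, (C,nl_idx)→2650, (A,merge)→3150, (A,hash)→3850, (C,hash)→4050, (C,merge)→4250 …(+2); best=1750 via (A,nl_idx)
  {BCD}: card=4000; try (D,merge)→5350, (C,hash)→6600, (D,hash)→7850, (C,nl_idx)→21400, (C,merge)→27200, (D,nl)→40550 …(+1); best=5350 via (D,merge)
  {ABD}: card=8000; try (D,merge)→6450, (A,hash)→6600, (D,hash)→8050, (A,nl_idx)→25400, (A,merge)→27200, (D,nl)→80650 …(+1); best=6450 via (D,merge)
  {ABCD}: card=16000; try (D,hash)→9350, (D,merge)→9750, (A,hash)→12550, (C,hash)→17650, (A,nl_idx)→53350, (A,merge)→59150 …(+5); best=9350 via (D,hash)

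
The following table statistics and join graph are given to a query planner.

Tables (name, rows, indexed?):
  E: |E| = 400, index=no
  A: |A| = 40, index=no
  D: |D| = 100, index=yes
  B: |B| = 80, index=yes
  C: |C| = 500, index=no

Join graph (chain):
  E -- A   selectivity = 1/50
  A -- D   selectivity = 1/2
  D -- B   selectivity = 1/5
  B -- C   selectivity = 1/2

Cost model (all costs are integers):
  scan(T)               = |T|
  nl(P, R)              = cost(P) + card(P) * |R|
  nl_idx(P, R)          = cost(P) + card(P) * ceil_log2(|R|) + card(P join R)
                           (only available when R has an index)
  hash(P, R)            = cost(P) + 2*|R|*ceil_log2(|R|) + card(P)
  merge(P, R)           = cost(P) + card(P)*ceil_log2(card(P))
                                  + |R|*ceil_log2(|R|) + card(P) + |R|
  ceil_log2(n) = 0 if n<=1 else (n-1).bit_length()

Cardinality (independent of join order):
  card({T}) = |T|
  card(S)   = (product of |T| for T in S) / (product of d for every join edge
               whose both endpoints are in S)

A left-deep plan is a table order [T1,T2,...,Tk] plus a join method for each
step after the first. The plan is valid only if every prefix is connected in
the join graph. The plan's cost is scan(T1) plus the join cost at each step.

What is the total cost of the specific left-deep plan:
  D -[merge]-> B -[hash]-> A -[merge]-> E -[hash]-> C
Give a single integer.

step 1: scan D: cost=100, card=100
step 2: join B via merge
    card(P join B) = 100*80/(5) = 1600
    cost = 100 + 100*7 + 80*7 + 100 + 80 = 1540
step 3: join A via hash
    card(P join A) = 1600*40/(2) = 32000
    cost = 1540 + 2*40*6 + 1600 = 3620
step 4: join E via merge
    card(P join E) = 32000*400/(50) = 256000
    cost = 3620 + 32000*15 + 400*9 + 32000 + 400 = 519620
step 5: join C via hash
    card(P join C) = 256000*500/(2) = 64000000
    cost = 519620 + 2*500*9 + 256000 = 784620

784620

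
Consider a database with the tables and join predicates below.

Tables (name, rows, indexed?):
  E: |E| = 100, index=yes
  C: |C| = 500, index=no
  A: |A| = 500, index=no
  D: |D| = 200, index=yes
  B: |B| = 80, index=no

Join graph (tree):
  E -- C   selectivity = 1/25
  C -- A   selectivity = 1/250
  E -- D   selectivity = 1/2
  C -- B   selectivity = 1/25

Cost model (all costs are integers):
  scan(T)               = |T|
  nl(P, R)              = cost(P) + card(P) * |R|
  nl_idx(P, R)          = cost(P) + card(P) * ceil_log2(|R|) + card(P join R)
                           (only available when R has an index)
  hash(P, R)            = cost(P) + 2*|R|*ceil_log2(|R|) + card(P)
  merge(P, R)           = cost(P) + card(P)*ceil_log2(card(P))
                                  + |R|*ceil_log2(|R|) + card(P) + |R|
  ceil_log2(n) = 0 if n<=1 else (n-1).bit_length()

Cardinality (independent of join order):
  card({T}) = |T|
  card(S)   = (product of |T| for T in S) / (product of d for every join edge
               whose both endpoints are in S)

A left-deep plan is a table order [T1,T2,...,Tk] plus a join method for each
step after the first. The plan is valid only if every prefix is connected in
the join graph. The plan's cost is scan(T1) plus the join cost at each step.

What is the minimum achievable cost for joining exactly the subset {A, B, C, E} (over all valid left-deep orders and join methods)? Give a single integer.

16720

Selinger DP over subsets of {A,B,C,E}:
  {E}: scan cost=100, card=100
  {C}: scan cost=500, card=500
  {A}: scan cost=500, card=500
  {B}: scan cost=80, card=80
  {CE}: card=2000; try (E,hash)→2400, (C,merge)→5900, (E,nl_idx)→6000, (E,merge)→6300, (C,hash)→9200, (C,nl)→50100 …(+1); best=2400 via (E,hash)
  {AC}: card=1000; try (C,hash)→10000, (A,hash)→10000, (C,merge)→10500, (A,merge)→10500, (C,nl)→250500, (A,nl)→250500; best=10000 via (C,hash)
  {BC}: card=1600; try (B,hash)→2120, (C,merge)→5720, (B,merge)→6140, (C,hash)→9160, (C,nl)→40080, (B,nl)→40500; best=2120 via (B,hash)
  {ACE}: card=4000; try (E,hash)→12400, (A,hash)→13400, (E,nl_idx)→21000, (E,merge)→21800, (A,merge)→31400, (E,nl)→110000 …(+1); best=12400 via (E,hash)
  {BCE}: card=6400; try (E,hash)→5120, (B,hash)→5520, (E,nl_idx)→19720, (E,merge)→22120, (B,merge)→27040, (E,nl)→162120 …(+1); best=5120 via (E,hash)
  {ABC}: card=3200; try (B,hash)→12120, (A,hash)→12720, (B,merge)→21640, (A,merge)→26320, (B,nl)→90000, (A,nl)→802120; best=12120 via (B,hash)
  {ABCE}: card=12800; try (E,hash)→16720, (B,hash)→17520, (A,hash)→20520, (E,nl_idx)→47320, (E,merge)→54520, (B,merge)→65040 …(+4); best=16720 via (E,hash)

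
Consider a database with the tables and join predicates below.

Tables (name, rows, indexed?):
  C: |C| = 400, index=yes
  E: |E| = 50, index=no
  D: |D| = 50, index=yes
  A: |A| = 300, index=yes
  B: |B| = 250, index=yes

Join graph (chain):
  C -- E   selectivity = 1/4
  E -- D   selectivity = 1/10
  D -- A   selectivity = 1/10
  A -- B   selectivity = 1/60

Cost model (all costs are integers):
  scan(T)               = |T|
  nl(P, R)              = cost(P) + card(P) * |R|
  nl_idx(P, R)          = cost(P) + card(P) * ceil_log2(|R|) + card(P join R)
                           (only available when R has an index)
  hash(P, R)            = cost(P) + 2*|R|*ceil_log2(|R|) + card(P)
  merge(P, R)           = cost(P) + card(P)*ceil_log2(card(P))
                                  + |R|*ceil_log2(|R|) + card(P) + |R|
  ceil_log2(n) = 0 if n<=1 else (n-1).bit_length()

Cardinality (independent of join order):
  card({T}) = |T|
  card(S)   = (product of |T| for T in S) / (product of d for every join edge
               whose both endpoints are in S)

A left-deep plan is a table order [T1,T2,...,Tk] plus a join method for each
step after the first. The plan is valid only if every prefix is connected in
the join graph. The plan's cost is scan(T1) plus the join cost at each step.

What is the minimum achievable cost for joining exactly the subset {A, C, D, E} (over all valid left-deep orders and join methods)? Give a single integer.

Selinger DP over subsets of {A,C,D,E}:
  {C}: scan cost=400, card=400
  {E}: scan cost=50, card=50
  {D}: scan cost=50, card=50
  {A}: scan cost=300, card=300
  {CE}: card=5000; try (E,hash)→1400, (C,merge)→4400, (E,merge)→4750, (C,nl_idx)→5500, (C,hash)→7300, (C,nl)→20050 …(+1); best=1400 via (E,hash)
  {DE}: card=250; try (D,nl_idx)→600, (E,hash)→700, (D,hash)→700, (E,merge)→750, (D,merge)→750, (E,nl)→2550 …(+1); best=600 via (D,nl_idx)
  {AD}: card=1500; try (D,hash)→1200, (A,nl_idx)→2000, (A,merge)→3400, (D,nl_idx)→3600, (D,merge)→3650, (A,hash)→5500 …(+2); best=1200 via (D,hash)
  {CDE}: card=25000; try (C,merge)→6850, (D,hash)→7000, (C,hash)→8050, (C,nl_idx)→27850, (D,nl_idx)→56400, (D,merge)→71750 …(+2); best=6850 via (C,merge)
  {ADE}: card=7500; try (E,hash)→3300, (A,merge)→5850, (A,hash)→6250, (A,nl_idx)→10350, (E,merge)→19550, (A,nl)→75600 …(+1); best=3300 via (E,hash)
  {ACDE}: card=750000; try (C,hash)→18000, (A,hash)→37250, (C,merge)→112300, (A,merge)→409850, (C,nl_idx)→820800, (A,nl_idx)→981850 …(+2); best=18000 via (C,hash)

18000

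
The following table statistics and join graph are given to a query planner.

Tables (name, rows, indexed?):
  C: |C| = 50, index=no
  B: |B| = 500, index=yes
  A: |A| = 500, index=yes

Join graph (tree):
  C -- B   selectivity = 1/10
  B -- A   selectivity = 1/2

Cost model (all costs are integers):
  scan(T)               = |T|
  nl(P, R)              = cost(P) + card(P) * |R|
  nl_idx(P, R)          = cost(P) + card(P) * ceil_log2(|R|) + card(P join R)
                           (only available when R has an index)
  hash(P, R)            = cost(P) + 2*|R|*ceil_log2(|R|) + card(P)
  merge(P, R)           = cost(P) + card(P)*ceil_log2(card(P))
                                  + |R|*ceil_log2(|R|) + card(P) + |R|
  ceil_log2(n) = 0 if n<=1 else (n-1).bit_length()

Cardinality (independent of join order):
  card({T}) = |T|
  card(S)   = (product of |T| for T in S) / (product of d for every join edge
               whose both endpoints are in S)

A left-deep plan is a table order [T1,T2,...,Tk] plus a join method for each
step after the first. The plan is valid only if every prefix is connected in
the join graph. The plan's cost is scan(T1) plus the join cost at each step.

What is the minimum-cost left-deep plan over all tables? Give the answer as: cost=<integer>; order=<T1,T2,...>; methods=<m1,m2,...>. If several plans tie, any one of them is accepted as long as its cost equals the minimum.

Selinger DP (subsets sized 1..n):
  {C}: scan cost=50, card=50
  {B}: scan cost=500, card=500
  {A}: scan cost=500, card=500
  {BC}: card=2500; try (C,hash)→1600, (B,nl_idx)→3000, (B,merge)→5400, (C,merge)→5850, (B,hash)→9100, (B,nl)→25050 …(+1); best=1600 via (C,hash)
  {AB}: card=125000; try (B,hash)→10000, (A,hash)→10000, (B,merge)→10500, (A,merge)→10500, (B,nl_idx)→130000, (A,nl_idx)→130000 …(+2); best=10000 via (B,hash)
  {ABC}: card=625000; try (A,hash)→13100, (A,merge)→39100, (C,hash)→135600, (A,nl_idx)→649100, (A,nl)→1251600, (C,merge)→2260350 …(+1); best=13100 via (A,hash)

cost=13100; order=B,C,A; methods=hash,hash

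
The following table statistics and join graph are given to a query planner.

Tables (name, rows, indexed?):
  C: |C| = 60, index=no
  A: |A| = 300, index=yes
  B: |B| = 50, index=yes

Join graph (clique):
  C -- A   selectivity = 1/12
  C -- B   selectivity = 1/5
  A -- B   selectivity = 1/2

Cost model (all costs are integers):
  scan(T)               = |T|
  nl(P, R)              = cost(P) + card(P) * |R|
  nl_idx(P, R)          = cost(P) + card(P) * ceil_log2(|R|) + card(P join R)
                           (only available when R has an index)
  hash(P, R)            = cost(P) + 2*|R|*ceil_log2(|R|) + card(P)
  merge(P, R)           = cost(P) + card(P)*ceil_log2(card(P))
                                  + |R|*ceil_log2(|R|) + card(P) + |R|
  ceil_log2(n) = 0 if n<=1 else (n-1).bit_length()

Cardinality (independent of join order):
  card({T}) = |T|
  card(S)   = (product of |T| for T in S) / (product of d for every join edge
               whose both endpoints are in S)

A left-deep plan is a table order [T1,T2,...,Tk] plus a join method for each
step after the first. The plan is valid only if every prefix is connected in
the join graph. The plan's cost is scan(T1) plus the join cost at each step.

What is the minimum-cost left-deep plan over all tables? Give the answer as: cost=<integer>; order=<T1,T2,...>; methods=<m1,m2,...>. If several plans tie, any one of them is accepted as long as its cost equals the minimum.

cost=3420; order=A,C,B; methods=hash,hash

Selinger DP (subsets sized 1..n):
  {C}: scan cost=60, card=60
  {A}: scan cost=300, card=300
  {B}: scan cost=50, card=50
  {AC}: card=1500; try (C,hash)→1320, (A,nl_idx)→2100, (A,merge)→3480, (C,merge)→3720, (A,hash)→5520, (A,nl)→18060 …(+1); best=1320 via (C,hash)
  {BC}: card=600; try (B,hash)→720, (C,hash)→820, (C,merge)→820, (B,merge)→830, (B,nl_idx)→1020, (C,nl)→3050 …(+1); best=720 via (B,hash)
  {AB}: card=7500; try (B,hash)→1200, (A,merge)→3400, (B,merge)→3650, (A,hash)→5500, (A,nl_idx)→8000, (B,nl_idx)→9600 …(+2); best=1200 via (B,hash)
  {ABC}: card=7500; try (B,hash)→3420, (A,hash)→6720, (C,hash)→9420, (A,merge)→10320, (A,nl_idx)→13620, (B,nl_idx)→17820 …(+5); best=3420 via (B,hash)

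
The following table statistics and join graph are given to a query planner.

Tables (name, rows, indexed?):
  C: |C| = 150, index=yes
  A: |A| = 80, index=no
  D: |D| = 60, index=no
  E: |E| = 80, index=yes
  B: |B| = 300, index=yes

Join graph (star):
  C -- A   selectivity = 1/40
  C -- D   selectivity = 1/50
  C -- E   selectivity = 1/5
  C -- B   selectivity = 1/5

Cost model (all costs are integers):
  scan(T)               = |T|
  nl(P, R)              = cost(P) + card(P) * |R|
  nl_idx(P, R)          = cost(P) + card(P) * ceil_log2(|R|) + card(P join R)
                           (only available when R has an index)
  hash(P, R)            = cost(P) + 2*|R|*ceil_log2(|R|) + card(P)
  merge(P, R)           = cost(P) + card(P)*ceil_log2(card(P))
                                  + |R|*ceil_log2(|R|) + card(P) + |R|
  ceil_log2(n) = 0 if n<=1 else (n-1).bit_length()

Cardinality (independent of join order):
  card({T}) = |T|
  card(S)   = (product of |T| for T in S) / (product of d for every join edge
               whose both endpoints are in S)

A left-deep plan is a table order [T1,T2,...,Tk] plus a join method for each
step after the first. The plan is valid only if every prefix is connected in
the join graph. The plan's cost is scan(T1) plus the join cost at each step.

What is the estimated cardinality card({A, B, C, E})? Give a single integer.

Tables in S: A(80), B(300), C(150), E(80)
Edges inside S: C-A(d=40), C-E(d=5), C-B(d=5)
numerator = 80 * 300 * 150 * 80 = 288000000
denominator = 40 * 5 * 5 = 1000
card(S) = 288000000 / 1000 = 288000

288000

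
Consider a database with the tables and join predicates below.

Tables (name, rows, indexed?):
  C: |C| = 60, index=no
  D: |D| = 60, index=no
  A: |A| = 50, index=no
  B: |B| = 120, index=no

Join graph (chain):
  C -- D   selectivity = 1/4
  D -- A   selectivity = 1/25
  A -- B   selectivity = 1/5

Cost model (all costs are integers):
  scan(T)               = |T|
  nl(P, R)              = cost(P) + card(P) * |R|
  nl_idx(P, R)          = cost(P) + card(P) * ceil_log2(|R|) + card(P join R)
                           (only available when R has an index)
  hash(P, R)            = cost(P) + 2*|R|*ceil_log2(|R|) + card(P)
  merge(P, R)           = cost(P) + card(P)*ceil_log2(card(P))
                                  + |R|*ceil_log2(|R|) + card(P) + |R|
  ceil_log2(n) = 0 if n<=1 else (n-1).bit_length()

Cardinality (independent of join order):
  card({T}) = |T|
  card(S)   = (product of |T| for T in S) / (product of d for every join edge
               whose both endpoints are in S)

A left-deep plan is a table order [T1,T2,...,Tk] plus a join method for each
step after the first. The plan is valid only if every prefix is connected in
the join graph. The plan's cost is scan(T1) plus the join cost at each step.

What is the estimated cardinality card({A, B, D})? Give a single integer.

Tables in S: A(50), B(120), D(60)
Edges inside S: D-A(d=25), A-B(d=5)
numerator = 50 * 120 * 60 = 360000
denominator = 25 * 5 = 125
card(S) = 360000 / 125 = 2880

2880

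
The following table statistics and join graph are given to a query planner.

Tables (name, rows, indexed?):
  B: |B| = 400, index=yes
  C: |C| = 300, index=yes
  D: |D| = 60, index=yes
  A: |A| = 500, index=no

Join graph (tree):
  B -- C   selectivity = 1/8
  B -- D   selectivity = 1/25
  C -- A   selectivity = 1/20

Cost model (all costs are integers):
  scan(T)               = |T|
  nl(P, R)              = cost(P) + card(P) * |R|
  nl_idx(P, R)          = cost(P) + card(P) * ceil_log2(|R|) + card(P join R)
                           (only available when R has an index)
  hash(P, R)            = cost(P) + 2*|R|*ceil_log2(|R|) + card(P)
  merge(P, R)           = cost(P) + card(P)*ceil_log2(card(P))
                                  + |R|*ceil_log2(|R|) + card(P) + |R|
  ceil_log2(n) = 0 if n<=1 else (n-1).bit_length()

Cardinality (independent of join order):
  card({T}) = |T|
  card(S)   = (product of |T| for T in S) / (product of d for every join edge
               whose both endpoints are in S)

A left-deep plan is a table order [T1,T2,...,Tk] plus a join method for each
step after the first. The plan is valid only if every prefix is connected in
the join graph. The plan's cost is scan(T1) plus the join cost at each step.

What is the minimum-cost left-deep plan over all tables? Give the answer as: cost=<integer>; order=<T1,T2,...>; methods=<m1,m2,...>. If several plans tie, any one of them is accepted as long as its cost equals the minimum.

cost=52880; order=B,D,C,A; methods=hash,hash,hash

Selinger DP (subsets sized 1..n):
  {B}: scan cost=400, card=400
  {C}: scan cost=300, card=300
  {D}: scan cost=60, card=60
  {A}: scan cost=500, card=500
  {BC}: card=15000; try (C,hash)→6200, (B,merge)→7300, (C,merge)→7400, (B,hash)→7800, (B,nl_idx)→18000, (C,nl_idx)→19000 …(+2); best=6200 via (C,hash)
  {BD}: card=960; try (D,hash)→1520, (B,nl_idx)→1560, (D,nl_idx)→3760, (B,merge)→4480, (D,merge)→4820, (B,hash)→7320 …(+2); best=1520 via (D,hash)
  {AC}: card=7500; try (C,hash)→6400, (A,merge)→8300, (C,merge)→8500, (A,hash)→9600, (C,nl_idx)→12500, (A,nl)→150300 …(+1); best=6400 via (C,hash)
  {BCD}: card=36000; try (C,hash)→7880, (C,merge)→15080, (D,hash)→21920, (C,nl_idx)→46160, (D,nl_idx)→132200, (D,merge)→231620 …(+2); best=7880 via (C,hash)
  {ABC}: card=375000; try (B,hash)→21100, (A,hash)→30200, (B,merge)→115400, (A,merge)→236200, (B,nl_idx)→448900, (B,nl)→3006400 …(+1); best=21100 via (B,hash)
  {ABCD}: card=900000; try (A,hash)→52880, (D,hash)→396820, (A,merge)→624880, (D,nl_idx)→3171100, (D,merge)→7521520, (A,nl)→18007880 …(+1); best=52880 via (A,hash)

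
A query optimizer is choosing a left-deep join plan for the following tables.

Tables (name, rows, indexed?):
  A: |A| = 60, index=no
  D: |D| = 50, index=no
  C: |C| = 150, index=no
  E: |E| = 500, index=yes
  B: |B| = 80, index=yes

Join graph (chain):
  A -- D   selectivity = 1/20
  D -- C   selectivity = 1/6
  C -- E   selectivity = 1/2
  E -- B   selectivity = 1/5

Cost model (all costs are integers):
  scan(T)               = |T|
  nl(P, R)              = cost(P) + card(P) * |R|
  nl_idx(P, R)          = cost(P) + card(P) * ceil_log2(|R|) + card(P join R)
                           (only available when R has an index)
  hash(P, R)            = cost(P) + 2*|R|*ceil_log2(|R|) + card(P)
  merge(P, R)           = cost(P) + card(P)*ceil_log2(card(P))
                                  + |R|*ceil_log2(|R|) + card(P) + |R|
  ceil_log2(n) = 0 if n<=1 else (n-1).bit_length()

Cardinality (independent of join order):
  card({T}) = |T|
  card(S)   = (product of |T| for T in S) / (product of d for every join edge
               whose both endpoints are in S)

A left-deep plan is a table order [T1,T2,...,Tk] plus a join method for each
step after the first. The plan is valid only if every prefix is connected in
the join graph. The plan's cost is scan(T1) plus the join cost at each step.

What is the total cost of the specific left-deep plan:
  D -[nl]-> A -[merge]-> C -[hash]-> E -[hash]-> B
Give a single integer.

957120

step 1: scan D: cost=50, card=50
step 2: join A via nl
    card(P join A) = 50*60/(20) = 150
    cost = 50 + 50*60 = 3050
step 3: join C via merge
    card(P join C) = 150*150/(6) = 3750
    cost = 3050 + 150*8 + 150*8 + 150 + 150 = 5750
step 4: join E via hash
    card(P join E) = 3750*500/(2) = 937500
    cost = 5750 + 2*500*9 + 3750 = 18500
step 5: join B via hash
    card(P join B) = 937500*80/(5) = 15000000
    cost = 18500 + 2*80*7 + 937500 = 957120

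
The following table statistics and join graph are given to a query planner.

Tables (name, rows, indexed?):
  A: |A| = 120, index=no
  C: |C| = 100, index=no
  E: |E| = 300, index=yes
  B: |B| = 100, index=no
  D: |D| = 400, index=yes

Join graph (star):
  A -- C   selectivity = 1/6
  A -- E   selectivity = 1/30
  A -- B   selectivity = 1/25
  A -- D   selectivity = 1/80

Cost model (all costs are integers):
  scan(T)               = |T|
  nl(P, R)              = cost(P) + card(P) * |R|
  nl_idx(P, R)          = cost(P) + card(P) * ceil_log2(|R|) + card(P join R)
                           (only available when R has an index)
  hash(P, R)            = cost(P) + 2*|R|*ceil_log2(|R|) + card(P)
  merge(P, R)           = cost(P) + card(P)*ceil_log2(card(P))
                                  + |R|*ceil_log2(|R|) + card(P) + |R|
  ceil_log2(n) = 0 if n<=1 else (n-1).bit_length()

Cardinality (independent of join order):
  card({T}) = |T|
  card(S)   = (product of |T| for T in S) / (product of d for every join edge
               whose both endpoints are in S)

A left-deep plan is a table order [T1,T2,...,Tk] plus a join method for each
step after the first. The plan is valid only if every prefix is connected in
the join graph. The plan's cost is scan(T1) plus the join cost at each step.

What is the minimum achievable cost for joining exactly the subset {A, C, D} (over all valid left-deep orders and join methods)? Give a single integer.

3800

Selinger DP over subsets of {A,C,D}:
  {A}: scan cost=120, card=120
  {C}: scan cost=100, card=100
  {D}: scan cost=400, card=400
  {AC}: card=2000; try (C,hash)→1640, (A,merge)→1860, (C,merge)→1880, (A,hash)→1880, (A,nl)→12100, (C,nl)→12120; best=1640 via (C,hash)
  {AD}: card=600; try (D,nl_idx)→1800, (A,hash)→2480, (D,merge)→5080, (A,merge)→5360, (D,hash)→7440, (D,nl)→48120 …(+1); best=1800 via (D,nl_idx)
  {ACD}: card=10000; try (C,hash)→3800, (C,merge)→9200, (D,hash)→10840, (D,merge)→29640, (D,nl_idx)→29640, (C,nl)→61800 …(+1); best=3800 via (C,hash)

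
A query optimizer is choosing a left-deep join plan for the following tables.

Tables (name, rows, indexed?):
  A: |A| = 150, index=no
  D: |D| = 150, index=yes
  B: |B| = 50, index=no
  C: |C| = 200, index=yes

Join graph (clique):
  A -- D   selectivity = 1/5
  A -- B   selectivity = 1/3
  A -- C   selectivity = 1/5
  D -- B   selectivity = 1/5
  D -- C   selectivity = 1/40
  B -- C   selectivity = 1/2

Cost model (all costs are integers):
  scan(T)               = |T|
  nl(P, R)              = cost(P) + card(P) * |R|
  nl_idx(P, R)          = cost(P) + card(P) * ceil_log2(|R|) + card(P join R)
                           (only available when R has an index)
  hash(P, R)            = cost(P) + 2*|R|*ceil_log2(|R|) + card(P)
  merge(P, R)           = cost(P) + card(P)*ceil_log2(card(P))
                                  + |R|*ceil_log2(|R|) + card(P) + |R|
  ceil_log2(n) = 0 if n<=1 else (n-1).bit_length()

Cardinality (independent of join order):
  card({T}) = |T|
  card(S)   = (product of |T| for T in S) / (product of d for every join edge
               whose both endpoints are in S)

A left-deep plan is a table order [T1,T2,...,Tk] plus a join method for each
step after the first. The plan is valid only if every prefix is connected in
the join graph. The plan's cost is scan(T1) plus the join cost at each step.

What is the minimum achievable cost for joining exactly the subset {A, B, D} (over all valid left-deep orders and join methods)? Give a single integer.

4800

Selinger DP over subsets of {A,B,D}:
  {A}: scan cost=150, card=150
  {D}: scan cost=150, card=150
  {B}: scan cost=50, card=50
  {AD}: card=4500; try (D,hash)→2700, (A,hash)→2700, (D,merge)→2850, (A,merge)→2850, (D,nl_idx)→5850, (D,nl)→22650 …(+1); best=2700 via (D,hash)
  {AB}: card=2500; try (B,hash)→900, (A,merge)→1750, (B,merge)→1850, (A,hash)→2500, (A,nl)→7550, (B,nl)→7650; best=900 via (B,hash)
  {BD}: card=1500; try (B,hash)→900, (D,merge)→1750, (B,merge)→1850, (D,nl_idx)→1950, (D,hash)→2500, (D,nl)→7550 …(+1); best=900 via (B,hash)
  {ABD}: card=15000; try (A,hash)→4800, (D,hash)→5800, (B,hash)→7800, (A,merge)→20250, (D,merge)→34750, (D,nl_idx)→35900 …(+4); best=4800 via (A,hash)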